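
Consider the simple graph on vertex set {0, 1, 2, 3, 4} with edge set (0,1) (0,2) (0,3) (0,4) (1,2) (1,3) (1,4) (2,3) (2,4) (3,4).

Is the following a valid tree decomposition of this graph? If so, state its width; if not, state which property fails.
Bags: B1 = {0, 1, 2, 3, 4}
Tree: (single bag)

Yes; width 4.

Vertex coverage: the bags together contain {0, 1, 2, 3, 4}, the full vertex set. Edge coverage: each edge of G has both endpoints in at least one bag. Running intersection: for every vertex, the bags containing it form a connected subtree. All three properties hold, so this is a valid tree decomposition of width max|bag| − 1 = 4, and hence tw(G) ≤ 4.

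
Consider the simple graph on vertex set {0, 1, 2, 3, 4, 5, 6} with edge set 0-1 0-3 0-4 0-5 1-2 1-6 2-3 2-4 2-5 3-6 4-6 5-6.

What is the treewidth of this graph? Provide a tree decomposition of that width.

Treewidth 3.
One optimal decomposition is:
Bags: B1 = {0, 2, 4, 6}  B2 = {0, 2, 3, 6}  B3 = {0, 2, 5, 6}  B4 = {0, 1, 2, 6}
Tree: B1–B2, B2–B3, B3–B4

Every bag has size at most 4, so the width is 4 − 1 = 3 and tw(G) ≤ 3. For the lower bound: the 4 vertex sets {0,4}, {3,6}, {2}, {5} are disjoint, each induces a connected subgraph, and every pair is joined by at least one edge of G. Contracting each set to a single vertex therefore yields K_{4} as a minor, and since treewidth is minor-monotone, tw(G) ≥ tw(K_{4}) = 3. Hence tw(G) = 3 exactly.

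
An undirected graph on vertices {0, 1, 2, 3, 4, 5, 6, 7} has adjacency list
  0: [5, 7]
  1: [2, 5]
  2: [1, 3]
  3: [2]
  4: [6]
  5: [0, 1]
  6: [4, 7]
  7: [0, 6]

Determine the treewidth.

1

A width-1 tree decomposition is:
Bags: B1 = {2, 3}  B2 = {1, 2}  B3 = {1, 5}  B4 = {0, 5}  B5 = {0, 7}  B6 = {6, 7}  B7 = {4, 6}
Tree: B1–B2, B2–B3, B3–B4, B4–B5, B5–B6, B6–B7
The largest bag has 2 vertices, giving width 1; this decomposition certifies tw(G) ≤ 1. G has an edge, so its treewidth is at least 1. Hence tw(G) = 1 exactly.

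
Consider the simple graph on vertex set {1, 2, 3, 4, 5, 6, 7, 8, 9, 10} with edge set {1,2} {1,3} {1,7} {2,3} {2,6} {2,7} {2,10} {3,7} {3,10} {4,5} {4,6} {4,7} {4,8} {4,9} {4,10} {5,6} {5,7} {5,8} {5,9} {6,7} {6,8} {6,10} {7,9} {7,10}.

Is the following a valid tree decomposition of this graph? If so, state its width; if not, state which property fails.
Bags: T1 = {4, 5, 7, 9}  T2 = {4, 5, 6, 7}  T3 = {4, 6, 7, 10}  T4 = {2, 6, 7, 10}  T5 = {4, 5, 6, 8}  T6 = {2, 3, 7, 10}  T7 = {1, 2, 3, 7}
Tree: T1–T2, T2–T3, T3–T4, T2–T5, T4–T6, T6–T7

Every vertex of G appears in some bag (union = {1, 2, 3, 4, 5, 6, 7, 8, 9, 10}); every edge is covered by a bag; and for each vertex v the set of bags containing v is connected in the bag tree. The decomposition is therefore valid. The largest bag has 4 vertices, so the width is 3.

Yes; width 3.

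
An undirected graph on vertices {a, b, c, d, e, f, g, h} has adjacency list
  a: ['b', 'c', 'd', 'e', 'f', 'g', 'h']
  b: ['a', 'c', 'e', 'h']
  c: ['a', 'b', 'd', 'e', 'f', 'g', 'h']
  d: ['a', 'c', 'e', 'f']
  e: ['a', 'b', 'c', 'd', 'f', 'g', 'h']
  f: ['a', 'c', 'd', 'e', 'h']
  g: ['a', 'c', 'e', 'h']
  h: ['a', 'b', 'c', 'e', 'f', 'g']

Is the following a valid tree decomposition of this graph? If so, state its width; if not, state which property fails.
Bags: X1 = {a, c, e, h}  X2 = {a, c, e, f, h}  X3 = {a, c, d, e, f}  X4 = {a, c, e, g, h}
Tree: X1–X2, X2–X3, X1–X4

No — vertex b appears in no bag.

A tree decomposition must satisfy three properties: every vertex lies in some bag; for every edge, both endpoints lie together in some bag; and for every vertex, the bags containing it form a connected subtree. Here vertex b appears in no bag, so the decomposition is invalid.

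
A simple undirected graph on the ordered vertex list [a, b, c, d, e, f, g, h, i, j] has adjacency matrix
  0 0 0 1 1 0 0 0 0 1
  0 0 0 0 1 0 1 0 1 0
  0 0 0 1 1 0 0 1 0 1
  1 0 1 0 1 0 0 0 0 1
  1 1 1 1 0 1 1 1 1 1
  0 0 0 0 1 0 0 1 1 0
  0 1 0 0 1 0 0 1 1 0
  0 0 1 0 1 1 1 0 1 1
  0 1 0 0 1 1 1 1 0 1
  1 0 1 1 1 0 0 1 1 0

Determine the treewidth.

3

A width-3 tree decomposition is:
Bags: B1 = {b, e, g, i}  B2 = {e, g, h, i}  B3 = {e, h, i, j}  B4 = {c, e, h, j}  B5 = {c, d, e, j}  B6 = {e, f, h, i}  B7 = {a, d, e, j}
Tree: B1–B2, B2–B3, B3–B4, B4–B5, B2–B6, B5–B7
Every bag has size at most 4, so the width is 4 − 1 = 3 and tw(G) ≤ 3. On the other hand G contains the 4-clique {c, d, e, j}. A clique must lie in a single bag of any decomposition, so no decomposition can have width below 3. Therefore the treewidth is 3.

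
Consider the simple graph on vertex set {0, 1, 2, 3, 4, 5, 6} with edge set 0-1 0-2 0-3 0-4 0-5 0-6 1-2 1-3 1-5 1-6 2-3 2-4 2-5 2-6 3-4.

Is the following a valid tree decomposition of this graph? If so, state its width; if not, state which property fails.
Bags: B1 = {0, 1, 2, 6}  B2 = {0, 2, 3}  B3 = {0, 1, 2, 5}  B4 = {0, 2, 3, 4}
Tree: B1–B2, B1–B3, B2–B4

A tree decomposition must satisfy three properties: every vertex lies in some bag; for every edge, both endpoints lie together in some bag; and for every vertex, the bags containing it form a connected subtree. Here edge (1,3) lies in no bag, so the decomposition is invalid.

No — edge (1,3) lies in no bag.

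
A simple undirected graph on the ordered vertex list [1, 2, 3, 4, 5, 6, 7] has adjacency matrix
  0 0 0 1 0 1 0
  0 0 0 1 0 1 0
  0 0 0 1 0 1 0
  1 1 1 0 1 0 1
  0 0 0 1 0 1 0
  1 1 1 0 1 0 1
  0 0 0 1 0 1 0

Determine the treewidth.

A width-2 tree decomposition is:
Bags: B1 = {4, 5, 6}  B2 = {2, 4, 6}  B3 = {4, 6, 7}  B4 = {3, 4, 6}  B5 = {1, 4, 6}
Tree: B1–B2, B2–B3, B3–B4, B4–B5
The largest bag has 3 vertices, giving width 2; this decomposition certifies tw(G) ≤ 2. The edges 6–5–4–2–6 form a cycle, so G is not a tree and its treewidth is at least 2. Hence tw(G) = 2 exactly.

2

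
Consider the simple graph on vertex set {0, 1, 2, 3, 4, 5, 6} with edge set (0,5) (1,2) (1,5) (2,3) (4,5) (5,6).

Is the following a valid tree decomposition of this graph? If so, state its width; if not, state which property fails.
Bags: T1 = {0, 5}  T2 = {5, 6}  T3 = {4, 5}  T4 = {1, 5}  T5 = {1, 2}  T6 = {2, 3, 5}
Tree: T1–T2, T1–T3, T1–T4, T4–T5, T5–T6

No — bags containing vertex 5 are not connected in the tree.

A tree decomposition must satisfy three properties: every vertex lies in some bag; for every edge, both endpoints lie together in some bag; and for every vertex, the bags containing it form a connected subtree. Here bags containing vertex 5 are not connected in the tree, so the decomposition is invalid.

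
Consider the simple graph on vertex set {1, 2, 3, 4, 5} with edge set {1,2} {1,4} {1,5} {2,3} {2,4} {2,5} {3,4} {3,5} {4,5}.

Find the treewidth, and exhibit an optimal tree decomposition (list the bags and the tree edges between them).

Treewidth 3.
Bags: B1 = {1, 2, 4, 5}  B2 = {2, 3, 4, 5}
Tree: B1–B2

Each bag holds 4 vertices, so the decomposition has width 3, which upper-bounds the treewidth. On the other hand G contains the 4-clique {1, 2, 4, 5}. A clique must lie in a single bag of any decomposition, so no decomposition can have width below 3. The upper and lower bounds meet at 3, so that is the treewidth.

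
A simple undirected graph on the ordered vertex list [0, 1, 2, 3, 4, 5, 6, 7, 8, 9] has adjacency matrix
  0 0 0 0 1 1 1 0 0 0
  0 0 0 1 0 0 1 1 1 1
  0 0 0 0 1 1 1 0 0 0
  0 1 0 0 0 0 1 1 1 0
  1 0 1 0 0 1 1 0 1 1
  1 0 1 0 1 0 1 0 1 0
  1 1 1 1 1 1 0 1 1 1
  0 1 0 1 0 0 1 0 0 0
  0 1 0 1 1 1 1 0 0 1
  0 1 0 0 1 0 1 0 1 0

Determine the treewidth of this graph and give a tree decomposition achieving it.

Treewidth 3.
Bags: B1 = {4, 6, 8, 9}  B2 = {4, 5, 6, 8}  B3 = {0, 4, 5, 6}  B4 = {1, 6, 8, 9}  B5 = {1, 3, 6, 8}  B6 = {1, 3, 6, 7}  B7 = {2, 4, 5, 6}
Tree: B1–B2, B2–B3, B1–B4, B4–B5, B5–B6, B2–B7

The largest bag has 4 vertices, giving width 3; this decomposition certifies tw(G) ≤ 3. For the lower bound, the 4 vertices {1, 6, 8, 9} are pairwise adjacent, and any tree decomposition puts a clique entirely inside one bag — forcing width ≥ 3. Hence tw(G) = 3 exactly.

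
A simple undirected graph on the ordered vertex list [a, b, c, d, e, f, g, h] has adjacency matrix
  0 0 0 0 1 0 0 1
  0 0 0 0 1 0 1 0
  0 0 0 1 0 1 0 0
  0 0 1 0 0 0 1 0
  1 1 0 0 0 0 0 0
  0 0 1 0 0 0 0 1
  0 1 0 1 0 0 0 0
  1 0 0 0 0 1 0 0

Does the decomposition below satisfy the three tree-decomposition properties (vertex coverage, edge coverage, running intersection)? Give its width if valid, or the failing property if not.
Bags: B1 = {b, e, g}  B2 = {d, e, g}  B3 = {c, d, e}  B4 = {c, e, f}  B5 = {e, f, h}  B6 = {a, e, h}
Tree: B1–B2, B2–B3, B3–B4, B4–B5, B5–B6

Checking the three conditions: (i) the bags cover all of {a, b, c, d, e, f, g, h}; (ii) for each edge, some bag contains both endpoints; (iii) the bags containing any fixed vertex form a subtree. All hold, so the decomposition is valid with width 3 − 1 = 2.

Yes; width 2.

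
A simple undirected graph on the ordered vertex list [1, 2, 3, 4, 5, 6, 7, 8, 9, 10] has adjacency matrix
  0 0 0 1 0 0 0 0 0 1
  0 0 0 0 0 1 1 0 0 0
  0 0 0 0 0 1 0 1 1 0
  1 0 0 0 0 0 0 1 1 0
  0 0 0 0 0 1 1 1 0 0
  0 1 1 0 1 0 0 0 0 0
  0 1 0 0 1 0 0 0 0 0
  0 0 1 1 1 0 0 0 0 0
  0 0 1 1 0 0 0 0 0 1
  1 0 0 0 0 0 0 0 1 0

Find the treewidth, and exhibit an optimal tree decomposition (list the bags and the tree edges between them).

Treewidth 2.
One optimal decomposition is:
Bags: B1 = {1, 4, 10}  B2 = {4, 9, 10}  B3 = {4, 8, 9}  B4 = {3, 8, 9}  B5 = {3, 5, 8}  B6 = {3, 5, 6}  B7 = {5, 6, 7}  B8 = {2, 6, 7}
Tree: B1–B2, B2–B3, B3–B4, B4–B5, B5–B6, B6–B7, B7–B8

Every bag has size at most 3, so the width is 3 − 1 = 2 and tw(G) ≤ 2. For the lower bound, G contains the cycle 1–10–9–4–1, so G is not a forest; only forests have treewidth ≤ 1, hence tw(G) ≥ 2. Hence tw(G) = 2 exactly.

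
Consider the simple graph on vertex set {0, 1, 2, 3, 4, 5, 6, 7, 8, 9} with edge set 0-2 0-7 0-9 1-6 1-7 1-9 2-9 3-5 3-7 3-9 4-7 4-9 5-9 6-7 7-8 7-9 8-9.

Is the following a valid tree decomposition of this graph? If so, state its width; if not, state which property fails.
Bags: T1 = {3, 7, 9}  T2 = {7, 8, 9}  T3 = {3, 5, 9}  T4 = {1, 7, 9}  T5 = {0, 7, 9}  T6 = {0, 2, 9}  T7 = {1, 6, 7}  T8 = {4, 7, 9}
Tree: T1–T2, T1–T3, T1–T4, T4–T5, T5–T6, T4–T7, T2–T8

Yes; width 2.

Vertex coverage: the bags together contain {0, 1, 2, 3, 4, 5, 6, 7, 8, 9}, the full vertex set. Edge coverage: each edge of G has both endpoints in at least one bag. Running intersection: for every vertex, the bags containing it form a connected subtree. All three properties hold, so this is a valid tree decomposition of width max|bag| − 1 = 2, and hence tw(G) ≤ 2.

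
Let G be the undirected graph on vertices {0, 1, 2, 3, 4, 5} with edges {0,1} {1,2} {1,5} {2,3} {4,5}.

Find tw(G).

A width-1 tree decomposition is:
Bags: B1 = {4, 5}  B2 = {1, 5}  B3 = {1, 2}  B4 = {0, 1}  B5 = {2, 3}
Tree: B1–B2, B2–B3, B3–B4, B3–B5
Each bag holds 2 vertices, so the decomposition has width 1, which upper-bounds the treewidth. G has an edge, so its treewidth is at least 1. The upper and lower bounds meet at 1, so that is the treewidth.

1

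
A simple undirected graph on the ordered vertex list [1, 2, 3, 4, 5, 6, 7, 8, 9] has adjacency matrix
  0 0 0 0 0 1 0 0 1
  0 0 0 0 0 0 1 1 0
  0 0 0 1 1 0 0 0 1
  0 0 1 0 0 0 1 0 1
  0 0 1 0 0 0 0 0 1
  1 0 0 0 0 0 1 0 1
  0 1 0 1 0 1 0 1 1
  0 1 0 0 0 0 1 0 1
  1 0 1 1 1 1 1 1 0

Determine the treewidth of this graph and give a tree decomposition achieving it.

Each bag holds 3 vertices, so the decomposition has width 2, which upper-bounds the treewidth. On the other hand G contains the 3-clique {1, 6, 9}. A clique must lie in a single bag of any decomposition, so no decomposition can have width below 2. Therefore the treewidth is 2.

Treewidth 2.
One such decomposition:
Bags: B1 = {4, 7, 9}  B2 = {7, 8, 9}  B3 = {3, 4, 9}  B4 = {6, 7, 9}  B5 = {2, 7, 8}  B6 = {1, 6, 9}  B7 = {3, 5, 9}
Tree: B1–B2, B1–B3, B1–B4, B2–B5, B4–B6, B3–B7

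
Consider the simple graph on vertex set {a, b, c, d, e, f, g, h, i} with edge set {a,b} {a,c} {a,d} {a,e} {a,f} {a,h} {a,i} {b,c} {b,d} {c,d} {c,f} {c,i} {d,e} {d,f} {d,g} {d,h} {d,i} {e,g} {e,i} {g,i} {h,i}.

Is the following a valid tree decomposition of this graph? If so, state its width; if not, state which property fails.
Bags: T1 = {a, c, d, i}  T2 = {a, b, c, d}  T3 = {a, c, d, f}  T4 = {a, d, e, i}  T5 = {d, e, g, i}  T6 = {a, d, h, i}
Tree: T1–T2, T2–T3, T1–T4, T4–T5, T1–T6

Vertex coverage: the bags together contain {a, b, c, d, e, f, g, h, i}, the full vertex set. Edge coverage: each edge of G has both endpoints in at least one bag. Running intersection: for every vertex, the bags containing it form a connected subtree. All three properties hold, so this is a valid tree decomposition of width max|bag| − 1 = 3, and hence tw(G) ≤ 3.

Yes; width 3.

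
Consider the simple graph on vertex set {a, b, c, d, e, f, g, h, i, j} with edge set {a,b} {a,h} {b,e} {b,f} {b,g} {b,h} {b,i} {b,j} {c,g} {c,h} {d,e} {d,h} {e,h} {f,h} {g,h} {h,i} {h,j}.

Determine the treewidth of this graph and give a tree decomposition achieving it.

Each bag holds 3 vertices, so the decomposition has width 2, which upper-bounds the treewidth. For the lower bound, the 3 vertices {d, e, h} are pairwise adjacent, and any tree decomposition puts a clique entirely inside one bag — forcing width ≥ 2. Hence tw(G) = 2 exactly.

Treewidth 2.
Bags: B1 = {b, f, h}  B2 = {b, h, j}  B3 = {b, g, h}  B4 = {b, e, h}  B5 = {b, h, i}  B6 = {c, g, h}  B7 = {d, e, h}  B8 = {a, b, h}
Tree: B1–B2, B2–B3, B3–B4, B4–B5, B3–B6, B4–B7, B5–B8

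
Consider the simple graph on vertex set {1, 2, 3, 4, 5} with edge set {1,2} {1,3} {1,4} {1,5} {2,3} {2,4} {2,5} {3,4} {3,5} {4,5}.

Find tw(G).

A width-4 tree decomposition is:
Bags: B1 = {1, 2, 3, 4, 5}
Tree: (single bag)
A single bag containing all 5 vertices is trivially a valid decomposition of width 4. For the lower bound, the 5 vertices {1, 2, 3, 4, 5} are pairwise adjacent, and any tree decomposition puts a clique entirely inside one bag — forcing width ≥ 4. Combining the bounds, tw(G) = 4.

4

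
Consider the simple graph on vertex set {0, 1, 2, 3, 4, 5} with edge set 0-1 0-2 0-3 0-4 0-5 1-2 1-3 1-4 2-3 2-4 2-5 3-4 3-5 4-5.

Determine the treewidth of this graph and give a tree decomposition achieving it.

The largest bag has 5 vertices, giving width 4; this decomposition certifies tw(G) ≤ 4. Conversely, {0, 1, 2, 3, 4} is a clique of size 5, and the vertices of any clique must share a bag in every tree decomposition; so some bag has ≥ 5 vertices and tw(G) ≥ 4. The upper and lower bounds meet at 4, so that is the treewidth.

Treewidth 4.
One such decomposition:
Bags: B1 = {0, 2, 3, 4, 5}  B2 = {0, 1, 2, 3, 4}
Tree: B1–B2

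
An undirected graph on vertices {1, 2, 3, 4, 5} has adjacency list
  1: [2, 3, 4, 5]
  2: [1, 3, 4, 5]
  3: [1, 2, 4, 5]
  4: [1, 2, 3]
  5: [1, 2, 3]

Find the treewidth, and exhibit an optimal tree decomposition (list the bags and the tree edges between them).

Treewidth 3.
One optimal decomposition is:
Bags: B1 = {1, 2, 3, 5}  B2 = {1, 2, 3, 4}
Tree: B1–B2

The largest bag has 4 vertices, giving width 3; this decomposition certifies tw(G) ≤ 3. For the lower bound, the 4 vertices {1, 2, 3, 4} are pairwise adjacent, and any tree decomposition puts a clique entirely inside one bag — forcing width ≥ 3. The upper and lower bounds meet at 3, so that is the treewidth.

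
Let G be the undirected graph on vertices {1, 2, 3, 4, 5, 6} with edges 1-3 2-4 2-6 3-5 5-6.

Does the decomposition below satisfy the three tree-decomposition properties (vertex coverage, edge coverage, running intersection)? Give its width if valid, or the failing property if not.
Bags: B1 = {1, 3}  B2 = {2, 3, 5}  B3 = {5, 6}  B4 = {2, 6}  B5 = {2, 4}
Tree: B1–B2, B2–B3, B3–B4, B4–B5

No — bags containing vertex 2 are not connected in the tree.

A tree decomposition must satisfy three properties: every vertex lies in some bag; for every edge, both endpoints lie together in some bag; and for every vertex, the bags containing it form a connected subtree. Here bags containing vertex 2 are not connected in the tree, so the decomposition is invalid.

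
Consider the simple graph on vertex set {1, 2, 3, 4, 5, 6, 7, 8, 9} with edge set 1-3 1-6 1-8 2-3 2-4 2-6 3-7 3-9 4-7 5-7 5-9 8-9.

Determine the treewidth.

3

A width-3 tree decomposition is:
Bags: B1 = {2, 4, 6, 7}  B2 = {2, 3, 6, 7}  B3 = {1, 3, 6, 7}  B4 = {1, 3, 5, 7}  B5 = {1, 3, 5, 9}  B6 = {1, 5, 8, 9}
Tree: B1–B2, B2–B3, B3–B4, B4–B5, B5–B6
Each bag holds 4 vertices, so the decomposition has width 3, which upper-bounds the treewidth. For the lower bound: the 4 vertex sets {2,4,6}, {7}, {3}, {1,5,8,9} are disjoint, each induces a connected subgraph, and every pair is joined by at least one edge of G. Contracting each set to a single vertex therefore yields K_{4} as a minor, and since treewidth is minor-monotone, tw(G) ≥ tw(K_{4}) = 3. Hence tw(G) = 3 exactly.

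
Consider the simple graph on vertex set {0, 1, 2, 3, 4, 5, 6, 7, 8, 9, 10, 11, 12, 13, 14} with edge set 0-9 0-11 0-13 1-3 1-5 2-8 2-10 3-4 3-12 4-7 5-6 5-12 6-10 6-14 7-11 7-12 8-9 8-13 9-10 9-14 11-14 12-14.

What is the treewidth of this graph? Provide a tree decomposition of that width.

The largest bag has 4 vertices, giving width 3; this decomposition certifies tw(G) ≤ 3. For the lower bound: the 4 vertex sets {1,3,4}, {5}, {12}, {6,7,11,14} are disjoint, each induces a connected subgraph, and every pair is joined by at least one edge of G. Contracting each set to a single vertex therefore yields K_{4} as a minor, and since treewidth is minor-monotone, tw(G) ≥ tw(K_{4}) = 3. Hence tw(G) = 3 exactly.

Treewidth 3.
One optimal decomposition is:
Bags: B1 = {1, 3, 4, 5}  B2 = {3, 4, 5, 12}  B3 = {4, 5, 7, 12}  B4 = {5, 6, 7, 12}  B5 = {6, 7, 12, 14}  B6 = {6, 7, 11, 14}  B7 = {6, 10, 11, 14}  B8 = {9, 10, 11, 14}  B9 = {0, 9, 10, 11}  B10 = {0, 2, 9, 10}  B11 = {0, 2, 8, 9}  B12 = {0, 2, 8, 13}
Tree: B1–B2, B2–B3, B3–B4, B4–B5, B5–B6, B6–B7, B7–B8, B8–B9, B9–B10, B10–B11, B11–B12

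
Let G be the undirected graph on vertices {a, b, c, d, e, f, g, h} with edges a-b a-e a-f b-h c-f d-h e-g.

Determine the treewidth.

1

A width-1 tree decomposition is:
Bags: B1 = {a, f}  B2 = {a, b}  B3 = {b, h}  B4 = {a, e}  B5 = {e, g}  B6 = {d, h}  B7 = {c, f}
Tree: B1–B2, B2–B3, B2–B4, B4–B5, B3–B6, B1–B7
Every bag has size at most 2, so the width is 2 − 1 = 1 and tw(G) ≤ 1. G has an edge, so its treewidth is at least 1. Hence tw(G) = 1 exactly.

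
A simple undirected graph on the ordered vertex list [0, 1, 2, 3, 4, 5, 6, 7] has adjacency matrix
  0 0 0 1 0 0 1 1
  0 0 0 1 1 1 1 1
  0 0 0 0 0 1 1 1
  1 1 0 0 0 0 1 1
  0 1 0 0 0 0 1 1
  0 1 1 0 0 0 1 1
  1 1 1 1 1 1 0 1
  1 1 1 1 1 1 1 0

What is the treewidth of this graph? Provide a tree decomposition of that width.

Treewidth 3.
One such decomposition:
Bags: B1 = {1, 4, 6, 7}  B2 = {1, 5, 6, 7}  B3 = {1, 3, 6, 7}  B4 = {0, 3, 6, 7}  B5 = {2, 5, 6, 7}
Tree: B1–B2, B2–B3, B3–B4, B2–B5

Every bag has size at most 4, so the width is 4 − 1 = 3 and tw(G) ≤ 3. On the other hand G contains the 4-clique {0, 3, 6, 7}. A clique must lie in a single bag of any decomposition, so no decomposition can have width below 3. Hence tw(G) = 3 exactly.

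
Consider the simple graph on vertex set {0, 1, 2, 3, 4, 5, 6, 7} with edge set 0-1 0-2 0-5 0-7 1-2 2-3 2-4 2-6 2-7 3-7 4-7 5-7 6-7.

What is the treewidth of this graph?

A width-2 tree decomposition is:
Bags: B1 = {0, 1, 2}  B2 = {0, 2, 7}  B3 = {2, 6, 7}  B4 = {2, 3, 7}  B5 = {0, 5, 7}  B6 = {2, 4, 7}
Tree: B1–B2, B2–B3, B3–B4, B2–B5, B4–B6
The largest bag has 3 vertices, giving width 2; this decomposition certifies tw(G) ≤ 2. Conversely, {0, 1, 2} is a clique of size 3, and the vertices of any clique must share a bag in every tree decomposition; so some bag has ≥ 3 vertices and tw(G) ≥ 2. Therefore the treewidth is 2.

2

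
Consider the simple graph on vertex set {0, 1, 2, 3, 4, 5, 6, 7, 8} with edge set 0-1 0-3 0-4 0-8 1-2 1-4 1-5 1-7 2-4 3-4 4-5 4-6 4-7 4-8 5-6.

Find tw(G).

A width-2 tree decomposition is:
Bags: B1 = {1, 2, 4}  B2 = {1, 4, 5}  B3 = {4, 5, 6}  B4 = {1, 4, 7}  B5 = {0, 1, 4}  B6 = {0, 4, 8}  B7 = {0, 3, 4}
Tree: B1–B2, B2–B3, B1–B4, B4–B5, B5–B6, B6–B7
Each bag holds 3 vertices, so the decomposition has width 2, which upper-bounds the treewidth. For the lower bound, the 3 vertices {0, 4, 8} are pairwise adjacent, and any tree decomposition puts a clique entirely inside one bag — forcing width ≥ 2. Hence tw(G) = 2 exactly.

2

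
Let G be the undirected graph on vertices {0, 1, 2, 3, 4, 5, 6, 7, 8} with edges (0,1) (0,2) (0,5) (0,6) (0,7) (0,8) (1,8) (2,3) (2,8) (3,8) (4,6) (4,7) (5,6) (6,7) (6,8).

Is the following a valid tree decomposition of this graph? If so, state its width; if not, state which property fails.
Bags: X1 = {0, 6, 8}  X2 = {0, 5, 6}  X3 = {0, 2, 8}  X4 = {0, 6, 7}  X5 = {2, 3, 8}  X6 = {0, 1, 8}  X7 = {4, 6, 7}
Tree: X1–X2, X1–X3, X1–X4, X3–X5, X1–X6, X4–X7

Yes; width 2.

Checking the three conditions: (i) the bags cover all of {0, 1, 2, 3, 4, 5, 6, 7, 8}; (ii) for each edge, some bag contains both endpoints; (iii) the bags containing any fixed vertex form a subtree. All hold, so the decomposition is valid with width 3 − 1 = 2.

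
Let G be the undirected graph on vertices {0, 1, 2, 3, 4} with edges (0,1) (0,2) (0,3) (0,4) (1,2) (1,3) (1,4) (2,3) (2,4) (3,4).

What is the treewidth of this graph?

A width-4 tree decomposition is:
Bags: B1 = {0, 1, 2, 3, 4}
Tree: (single bag)
With just one bag of size 5, the width is 5 − 1 = 4, so tw(G) ≤ 4. On the other hand G contains the 5-clique {0, 1, 2, 3, 4}. A clique must lie in a single bag of any decomposition, so no decomposition can have width below 4. Combining the bounds, tw(G) = 4.

4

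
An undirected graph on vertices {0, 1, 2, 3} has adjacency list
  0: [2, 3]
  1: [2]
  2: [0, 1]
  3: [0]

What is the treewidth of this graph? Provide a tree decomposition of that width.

Treewidth 1.
One optimal decomposition is:
Bags: B1 = {0, 3}  B2 = {0, 2}  B3 = {1, 2}
Tree: B1–B2, B2–B3

Each bag holds 2 vertices, so the decomposition has width 1, which upper-bounds the treewidth. G has an edge, so its treewidth is at least 1. Hence tw(G) = 1 exactly.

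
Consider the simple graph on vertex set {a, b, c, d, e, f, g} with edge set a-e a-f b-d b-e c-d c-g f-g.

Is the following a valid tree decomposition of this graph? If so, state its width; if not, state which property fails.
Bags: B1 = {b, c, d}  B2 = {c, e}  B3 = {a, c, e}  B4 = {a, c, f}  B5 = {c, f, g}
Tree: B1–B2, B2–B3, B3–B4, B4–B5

No — edge (b,e) lies in no bag.

A tree decomposition must satisfy three properties: every vertex lies in some bag; for every edge, both endpoints lie together in some bag; and for every vertex, the bags containing it form a connected subtree. Here edge (b,e) lies in no bag, so the decomposition is invalid.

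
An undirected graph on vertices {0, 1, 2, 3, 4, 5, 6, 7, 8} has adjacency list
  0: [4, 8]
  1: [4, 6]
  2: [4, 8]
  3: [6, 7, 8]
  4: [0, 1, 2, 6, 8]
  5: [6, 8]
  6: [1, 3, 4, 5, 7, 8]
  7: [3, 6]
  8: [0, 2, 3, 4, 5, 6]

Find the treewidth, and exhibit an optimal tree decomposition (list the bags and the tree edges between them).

Every bag has size at most 3, so the width is 3 − 1 = 2 and tw(G) ≤ 2. On the other hand G contains the 3-clique {0, 4, 8}. A clique must lie in a single bag of any decomposition, so no decomposition can have width below 2. Hence tw(G) = 2 exactly.

Treewidth 2.
One such decomposition:
Bags: B1 = {3, 6, 8}  B2 = {3, 6, 7}  B3 = {4, 6, 8}  B4 = {2, 4, 8}  B5 = {1, 4, 6}  B6 = {5, 6, 8}  B7 = {0, 4, 8}
Tree: B1–B2, B1–B3, B3–B4, B3–B5, B1–B6, B3–B7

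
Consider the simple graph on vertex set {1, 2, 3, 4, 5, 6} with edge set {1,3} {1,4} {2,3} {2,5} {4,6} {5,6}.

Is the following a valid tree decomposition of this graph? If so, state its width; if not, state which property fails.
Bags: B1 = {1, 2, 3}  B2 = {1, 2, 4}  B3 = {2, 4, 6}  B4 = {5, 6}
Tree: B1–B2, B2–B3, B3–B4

A tree decomposition must satisfy three properties: every vertex lies in some bag; for every edge, both endpoints lie together in some bag; and for every vertex, the bags containing it form a connected subtree. Here edge (2,5) lies in no bag, so the decomposition is invalid.

No — edge (2,5) lies in no bag.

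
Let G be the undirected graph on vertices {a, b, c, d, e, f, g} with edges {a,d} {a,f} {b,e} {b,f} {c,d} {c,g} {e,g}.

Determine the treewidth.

2

A width-2 tree decomposition is:
Bags: B1 = {b, e, g}  B2 = {b, f, g}  B3 = {a, f, g}  B4 = {a, d, g}  B5 = {c, d, g}
Tree: B1–B2, B2–B3, B3–B4, B4–B5
Each bag holds 3 vertices, so the decomposition has width 2, which upper-bounds the treewidth. Since g–e–b–f–a–d–c–g is a cycle in G, G is not acyclic. Forests are exactly the graphs of treewidth ≤ 1, so tw(G) ≥ 2. The upper and lower bounds meet at 2, so that is the treewidth.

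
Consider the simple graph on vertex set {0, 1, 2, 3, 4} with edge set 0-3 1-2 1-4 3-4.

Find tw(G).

1

A width-1 tree decomposition is:
Bags: B1 = {3, 4}  B2 = {1, 4}  B3 = {0, 3}  B4 = {1, 2}
Tree: B1–B2, B1–B3, B2–B4
The largest bag has 2 vertices, giving width 1; this decomposition certifies tw(G) ≤ 1. G has an edge, so its treewidth is at least 1. Therefore the treewidth is 1.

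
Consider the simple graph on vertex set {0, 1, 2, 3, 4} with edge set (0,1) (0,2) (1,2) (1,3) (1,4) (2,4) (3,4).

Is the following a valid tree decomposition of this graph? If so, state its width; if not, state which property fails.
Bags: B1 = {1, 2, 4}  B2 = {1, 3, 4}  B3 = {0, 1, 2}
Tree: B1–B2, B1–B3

Yes; width 2.

Every vertex of G appears in some bag (union = {0, 1, 2, 3, 4}); every edge is covered by a bag; and for each vertex v the set of bags containing v is connected in the bag tree. The decomposition is therefore valid. The largest bag has 3 vertices, so the width is 2.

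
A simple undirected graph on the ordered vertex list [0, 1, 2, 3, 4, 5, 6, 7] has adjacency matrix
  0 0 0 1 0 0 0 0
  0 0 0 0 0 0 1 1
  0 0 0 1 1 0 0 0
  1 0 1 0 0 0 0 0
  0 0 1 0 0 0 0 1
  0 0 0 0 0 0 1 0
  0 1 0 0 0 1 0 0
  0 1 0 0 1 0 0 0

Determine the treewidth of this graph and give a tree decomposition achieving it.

Treewidth 1.
One such decomposition:
Bags: B1 = {0, 3}  B2 = {2, 3}  B3 = {2, 4}  B4 = {4, 7}  B5 = {1, 7}  B6 = {1, 6}  B7 = {5, 6}
Tree: B1–B2, B2–B3, B3–B4, B4–B5, B5–B6, B6–B7

The largest bag has 2 vertices, giving width 1; this decomposition certifies tw(G) ≤ 1. Since G has at least one edge (e.g. 0–3), it is not an edgeless graph, so tw(G) ≥ 1. Hence tw(G) = 1 exactly.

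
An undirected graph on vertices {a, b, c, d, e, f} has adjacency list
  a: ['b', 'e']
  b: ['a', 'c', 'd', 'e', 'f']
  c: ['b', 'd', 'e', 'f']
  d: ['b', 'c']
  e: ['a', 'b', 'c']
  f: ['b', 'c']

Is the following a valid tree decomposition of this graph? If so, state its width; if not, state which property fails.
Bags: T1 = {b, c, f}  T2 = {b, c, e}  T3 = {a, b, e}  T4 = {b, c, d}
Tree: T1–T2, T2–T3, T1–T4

Vertex coverage: the bags together contain {a, b, c, d, e, f}, the full vertex set. Edge coverage: each edge of G has both endpoints in at least one bag. Running intersection: for every vertex, the bags containing it form a connected subtree. All three properties hold, so this is a valid tree decomposition of width max|bag| − 1 = 2, and hence tw(G) ≤ 2.

Yes; width 2.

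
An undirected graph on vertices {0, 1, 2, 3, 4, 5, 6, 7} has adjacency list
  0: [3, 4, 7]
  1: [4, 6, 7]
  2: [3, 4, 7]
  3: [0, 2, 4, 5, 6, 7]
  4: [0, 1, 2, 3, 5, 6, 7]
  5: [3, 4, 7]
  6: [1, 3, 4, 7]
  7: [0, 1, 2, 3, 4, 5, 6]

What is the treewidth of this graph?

3

A width-3 tree decomposition is:
Bags: B1 = {3, 4, 6, 7}  B2 = {3, 4, 5, 7}  B3 = {2, 3, 4, 7}  B4 = {1, 4, 6, 7}  B5 = {0, 3, 4, 7}
Tree: B1–B2, B2–B3, B1–B4, B3–B5
Every bag has size at most 4, so the width is 4 − 1 = 3 and tw(G) ≤ 3. Conversely, {1, 4, 6, 7} is a clique of size 4, and the vertices of any clique must share a bag in every tree decomposition; so some bag has ≥ 4 vertices and tw(G) ≥ 3. Therefore the treewidth is 3.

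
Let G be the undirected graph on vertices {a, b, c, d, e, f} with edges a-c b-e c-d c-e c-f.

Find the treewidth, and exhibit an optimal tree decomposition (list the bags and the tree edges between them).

The largest bag has 2 vertices, giving width 1; this decomposition certifies tw(G) ≤ 1. Any graph with an edge has treewidth ≥ 1, and G has the edge c–e. Hence tw(G) = 1 exactly.

Treewidth 1.
One such decomposition:
Bags: B1 = {c, e}  B2 = {c, d}  B3 = {c, f}  B4 = {b, e}  B5 = {a, c}
Tree: B1–B2, B2–B3, B1–B4, B2–B5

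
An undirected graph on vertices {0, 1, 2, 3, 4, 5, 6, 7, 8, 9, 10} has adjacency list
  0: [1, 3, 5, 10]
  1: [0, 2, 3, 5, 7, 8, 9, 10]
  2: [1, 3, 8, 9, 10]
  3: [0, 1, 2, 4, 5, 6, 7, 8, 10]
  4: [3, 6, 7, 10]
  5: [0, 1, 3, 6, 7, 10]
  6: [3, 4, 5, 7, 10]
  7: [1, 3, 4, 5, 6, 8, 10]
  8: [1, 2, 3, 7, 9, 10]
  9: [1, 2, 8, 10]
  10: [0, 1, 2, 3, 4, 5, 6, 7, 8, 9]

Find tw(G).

A width-4 tree decomposition is:
Bags: B1 = {1, 2, 3, 8, 10}  B2 = {1, 3, 7, 8, 10}  B3 = {1, 3, 5, 7, 10}  B4 = {3, 5, 6, 7, 10}  B5 = {3, 4, 6, 7, 10}  B6 = {1, 2, 8, 9, 10}  B7 = {0, 1, 3, 5, 10}
Tree: B1–B2, B2–B3, B3–B4, B4–B5, B1–B6, B3–B7
Every bag has size at most 5, so the width is 5 − 1 = 4 and tw(G) ≤ 4. For the lower bound, the 5 vertices {1, 2, 8, 9, 10} are pairwise adjacent, and any tree decomposition puts a clique entirely inside one bag — forcing width ≥ 4. Combining the bounds, tw(G) = 4.

4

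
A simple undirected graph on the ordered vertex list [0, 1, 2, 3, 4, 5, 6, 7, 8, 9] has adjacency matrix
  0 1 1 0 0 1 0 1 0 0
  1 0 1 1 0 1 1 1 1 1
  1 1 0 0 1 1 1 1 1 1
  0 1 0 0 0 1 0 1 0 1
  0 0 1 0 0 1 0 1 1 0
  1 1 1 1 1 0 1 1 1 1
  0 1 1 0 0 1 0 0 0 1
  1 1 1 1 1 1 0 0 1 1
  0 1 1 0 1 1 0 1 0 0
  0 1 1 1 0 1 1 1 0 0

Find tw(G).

A width-4 tree decomposition is:
Bags: B1 = {1, 2, 5, 7, 9}  B2 = {0, 1, 2, 5, 7}  B3 = {1, 3, 5, 7, 9}  B4 = {1, 2, 5, 6, 9}  B5 = {1, 2, 5, 7, 8}  B6 = {2, 4, 5, 7, 8}
Tree: B1–B2, B1–B3, B1–B4, B1–B5, B5–B6
Each bag holds 5 vertices, so the decomposition has width 4, which upper-bounds the treewidth. On the other hand G contains the 5-clique {1, 2, 5, 6, 9}. A clique must lie in a single bag of any decomposition, so no decomposition can have width below 4. Combining the bounds, tw(G) = 4.

4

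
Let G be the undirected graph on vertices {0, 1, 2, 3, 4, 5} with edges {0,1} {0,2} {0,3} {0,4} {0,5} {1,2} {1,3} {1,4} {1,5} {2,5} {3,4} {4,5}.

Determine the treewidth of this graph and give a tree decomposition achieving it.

Treewidth 3.
One such decomposition:
Bags: B1 = {0, 1, 4, 5}  B2 = {0, 1, 3, 4}  B3 = {0, 1, 2, 5}
Tree: B1–B2, B1–B3

Every bag has size at most 4, so the width is 4 − 1 = 3 and tw(G) ≤ 3. Conversely, {0, 1, 2, 5} is a clique of size 4, and the vertices of any clique must share a bag in every tree decomposition; so some bag has ≥ 4 vertices and tw(G) ≥ 3. The upper and lower bounds meet at 3, so that is the treewidth.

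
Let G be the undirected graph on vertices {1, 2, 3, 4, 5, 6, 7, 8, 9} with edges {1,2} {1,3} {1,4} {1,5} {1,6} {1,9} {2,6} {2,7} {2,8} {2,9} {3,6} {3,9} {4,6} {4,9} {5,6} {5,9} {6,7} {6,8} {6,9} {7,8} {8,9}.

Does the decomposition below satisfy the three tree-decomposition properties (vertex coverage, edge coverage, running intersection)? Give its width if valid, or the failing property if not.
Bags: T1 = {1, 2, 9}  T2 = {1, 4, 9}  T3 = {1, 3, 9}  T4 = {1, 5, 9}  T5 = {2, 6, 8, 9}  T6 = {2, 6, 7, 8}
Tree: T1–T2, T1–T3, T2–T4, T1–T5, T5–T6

No — edge (6,1) lies in no bag.

A tree decomposition must satisfy three properties: every vertex lies in some bag; for every edge, both endpoints lie together in some bag; and for every vertex, the bags containing it form a connected subtree. Here edge (6,1) lies in no bag, so the decomposition is invalid.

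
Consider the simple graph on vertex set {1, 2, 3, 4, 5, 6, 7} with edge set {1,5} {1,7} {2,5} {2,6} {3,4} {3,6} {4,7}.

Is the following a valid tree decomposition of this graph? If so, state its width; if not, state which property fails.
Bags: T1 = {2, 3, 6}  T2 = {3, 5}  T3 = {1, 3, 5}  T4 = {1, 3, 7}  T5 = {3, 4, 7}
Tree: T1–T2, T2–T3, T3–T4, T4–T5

No — edge (2,5) lies in no bag.

A tree decomposition must satisfy three properties: every vertex lies in some bag; for every edge, both endpoints lie together in some bag; and for every vertex, the bags containing it form a connected subtree. Here edge (2,5) lies in no bag, so the decomposition is invalid.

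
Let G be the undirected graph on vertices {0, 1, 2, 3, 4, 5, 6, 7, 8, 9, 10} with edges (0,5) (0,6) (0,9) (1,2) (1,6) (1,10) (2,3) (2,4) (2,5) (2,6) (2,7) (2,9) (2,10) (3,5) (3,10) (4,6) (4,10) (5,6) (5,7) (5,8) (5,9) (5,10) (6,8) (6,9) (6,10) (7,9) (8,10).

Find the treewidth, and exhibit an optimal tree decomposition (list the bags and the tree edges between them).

Each bag holds 4 vertices, so the decomposition has width 3, which upper-bounds the treewidth. On the other hand G contains the 4-clique {0, 5, 6, 9}. A clique must lie in a single bag of any decomposition, so no decomposition can have width below 3. The upper and lower bounds meet at 3, so that is the treewidth.

Treewidth 3.
One such decomposition:
Bags: B1 = {2, 5, 6, 9}  B2 = {2, 5, 6, 10}  B3 = {2, 3, 5, 10}  B4 = {1, 2, 6, 10}  B5 = {5, 6, 8, 10}  B6 = {2, 4, 6, 10}  B7 = {0, 5, 6, 9}  B8 = {2, 5, 7, 9}
Tree: B1–B2, B2–B3, B2–B4, B2–B5, B4–B6, B1–B7, B1–B8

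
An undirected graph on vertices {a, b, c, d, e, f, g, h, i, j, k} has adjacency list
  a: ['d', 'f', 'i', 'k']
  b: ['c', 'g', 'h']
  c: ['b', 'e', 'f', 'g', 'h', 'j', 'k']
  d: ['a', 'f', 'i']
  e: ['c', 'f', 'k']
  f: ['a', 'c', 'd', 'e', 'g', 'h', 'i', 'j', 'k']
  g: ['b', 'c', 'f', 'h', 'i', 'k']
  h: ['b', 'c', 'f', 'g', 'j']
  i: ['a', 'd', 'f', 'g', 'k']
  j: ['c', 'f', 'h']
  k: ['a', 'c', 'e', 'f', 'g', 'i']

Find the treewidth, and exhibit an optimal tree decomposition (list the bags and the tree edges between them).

Treewidth 3.
Bags: B1 = {c, e, f, k}  B2 = {c, f, g, k}  B3 = {c, f, g, h}  B4 = {c, f, h, j}  B5 = {f, g, i, k}  B6 = {a, f, i, k}  B7 = {a, d, f, i}  B8 = {b, c, g, h}
Tree: B1–B2, B2–B3, B3–B4, B2–B5, B5–B6, B6–B7, B3–B8

Each bag holds 4 vertices, so the decomposition has width 3, which upper-bounds the treewidth. For the lower bound, the 4 vertices {a, d, f, i} are pairwise adjacent, and any tree decomposition puts a clique entirely inside one bag — forcing width ≥ 3. Therefore the treewidth is 3.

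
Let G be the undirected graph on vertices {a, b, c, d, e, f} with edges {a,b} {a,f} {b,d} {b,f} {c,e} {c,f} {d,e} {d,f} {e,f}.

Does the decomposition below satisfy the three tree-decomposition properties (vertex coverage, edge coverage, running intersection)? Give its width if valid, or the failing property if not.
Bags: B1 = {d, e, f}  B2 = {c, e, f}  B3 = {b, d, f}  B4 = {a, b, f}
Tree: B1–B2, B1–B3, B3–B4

Yes; width 2.

Every vertex of G appears in some bag (union = {a, b, c, d, e, f}); every edge is covered by a bag; and for each vertex v the set of bags containing v is connected in the bag tree. The decomposition is therefore valid. The largest bag has 3 vertices, so the width is 2.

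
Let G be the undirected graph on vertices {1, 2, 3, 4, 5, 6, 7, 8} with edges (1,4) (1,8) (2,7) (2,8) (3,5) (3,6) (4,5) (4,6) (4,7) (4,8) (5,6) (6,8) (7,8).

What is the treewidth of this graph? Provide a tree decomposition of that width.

Treewidth 2.
One such decomposition:
Bags: B1 = {4, 7, 8}  B2 = {4, 6, 8}  B3 = {2, 7, 8}  B4 = {1, 4, 8}  B5 = {4, 5, 6}  B6 = {3, 5, 6}
Tree: B1–B2, B1–B3, B1–B4, B2–B5, B5–B6

The largest bag has 3 vertices, giving width 2; this decomposition certifies tw(G) ≤ 2. On the other hand G contains the 3-clique {2, 7, 8}. A clique must lie in a single bag of any decomposition, so no decomposition can have width below 2. Hence tw(G) = 2 exactly.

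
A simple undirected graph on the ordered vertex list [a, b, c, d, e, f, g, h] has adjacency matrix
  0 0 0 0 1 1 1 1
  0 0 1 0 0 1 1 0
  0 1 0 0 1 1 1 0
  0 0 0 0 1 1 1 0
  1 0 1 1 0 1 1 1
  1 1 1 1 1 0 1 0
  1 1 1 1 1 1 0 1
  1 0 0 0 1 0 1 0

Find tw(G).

A width-3 tree decomposition is:
Bags: B1 = {a, e, g, h}  B2 = {a, e, f, g}  B3 = {d, e, f, g}  B4 = {c, e, f, g}  B5 = {b, c, f, g}
Tree: B1–B2, B2–B3, B2–B4, B4–B5
The largest bag has 4 vertices, giving width 3; this decomposition certifies tw(G) ≤ 3. Conversely, {a, e, g, h} is a clique of size 4, and the vertices of any clique must share a bag in every tree decomposition; so some bag has ≥ 4 vertices and tw(G) ≥ 3. Combining the bounds, tw(G) = 3.

3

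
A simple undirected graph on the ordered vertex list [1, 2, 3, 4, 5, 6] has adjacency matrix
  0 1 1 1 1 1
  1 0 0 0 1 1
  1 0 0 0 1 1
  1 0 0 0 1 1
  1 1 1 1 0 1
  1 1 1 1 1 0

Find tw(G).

A width-3 tree decomposition is:
Bags: B1 = {1, 4, 5, 6}  B2 = {1, 2, 5, 6}  B3 = {1, 3, 5, 6}
Tree: B1–B2, B1–B3
The largest bag has 4 vertices, giving width 3; this decomposition certifies tw(G) ≤ 3. For the lower bound, the 4 vertices {1, 2, 5, 6} are pairwise adjacent, and any tree decomposition puts a clique entirely inside one bag — forcing width ≥ 3. Combining the bounds, tw(G) = 3.

3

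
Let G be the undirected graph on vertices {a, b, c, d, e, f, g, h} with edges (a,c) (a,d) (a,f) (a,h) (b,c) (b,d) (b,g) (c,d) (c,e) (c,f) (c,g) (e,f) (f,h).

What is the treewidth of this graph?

A width-2 tree decomposition is:
Bags: B1 = {a, c, f}  B2 = {a, f, h}  B3 = {a, c, d}  B4 = {b, c, d}  B5 = {b, c, g}  B6 = {c, e, f}
Tree: B1–B2, B1–B3, B3–B4, B4–B5, B1–B6
The largest bag has 3 vertices, giving width 2; this decomposition certifies tw(G) ≤ 2. For the lower bound, the 3 vertices {a, f, h} are pairwise adjacent, and any tree decomposition puts a clique entirely inside one bag — forcing width ≥ 2. Combining the bounds, tw(G) = 2.

2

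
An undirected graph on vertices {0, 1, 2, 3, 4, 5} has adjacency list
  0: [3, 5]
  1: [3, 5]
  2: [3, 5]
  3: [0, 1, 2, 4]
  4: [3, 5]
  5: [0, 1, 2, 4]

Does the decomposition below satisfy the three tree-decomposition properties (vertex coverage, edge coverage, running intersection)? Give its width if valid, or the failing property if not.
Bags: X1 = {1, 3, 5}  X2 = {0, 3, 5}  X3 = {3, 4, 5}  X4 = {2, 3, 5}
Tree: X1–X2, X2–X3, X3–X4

Checking the three conditions: (i) the bags cover all of {0, 1, 2, 3, 4, 5}; (ii) for each edge, some bag contains both endpoints; (iii) the bags containing any fixed vertex form a subtree. All hold, so the decomposition is valid with width 3 − 1 = 2.

Yes; width 2.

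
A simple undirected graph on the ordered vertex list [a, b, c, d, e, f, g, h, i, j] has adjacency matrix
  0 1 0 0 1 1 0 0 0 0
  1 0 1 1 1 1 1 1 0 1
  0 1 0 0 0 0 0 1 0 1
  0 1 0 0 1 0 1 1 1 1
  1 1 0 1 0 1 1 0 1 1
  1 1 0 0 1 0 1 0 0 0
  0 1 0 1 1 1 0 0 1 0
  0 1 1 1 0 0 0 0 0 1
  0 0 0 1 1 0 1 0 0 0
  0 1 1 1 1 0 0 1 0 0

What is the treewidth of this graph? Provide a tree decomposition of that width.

Treewidth 3.
One such decomposition:
Bags: B1 = {b, c, h, j}  B2 = {b, d, h, j}  B3 = {b, d, e, j}  B4 = {b, d, e, g}  B5 = {d, e, g, i}  B6 = {b, e, f, g}  B7 = {a, b, e, f}
Tree: B1–B2, B2–B3, B3–B4, B4–B5, B4–B6, B6–B7

Every bag has size at most 4, so the width is 4 − 1 = 3 and tw(G) ≤ 3. For the lower bound, the 4 vertices {b, d, e, g} are pairwise adjacent, and any tree decomposition puts a clique entirely inside one bag — forcing width ≥ 3. Therefore the treewidth is 3.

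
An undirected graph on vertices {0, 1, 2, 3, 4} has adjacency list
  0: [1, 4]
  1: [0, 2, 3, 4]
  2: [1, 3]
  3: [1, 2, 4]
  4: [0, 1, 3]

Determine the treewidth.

A width-2 tree decomposition is:
Bags: B1 = {1, 3, 4}  B2 = {1, 2, 3}  B3 = {0, 1, 4}
Tree: B1–B2, B1–B3
Every bag has size at most 3, so the width is 3 − 1 = 2 and tw(G) ≤ 2. Conversely, {0, 1, 4} is a clique of size 3, and the vertices of any clique must share a bag in every tree decomposition; so some bag has ≥ 3 vertices and tw(G) ≥ 2. Hence tw(G) = 2 exactly.

2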